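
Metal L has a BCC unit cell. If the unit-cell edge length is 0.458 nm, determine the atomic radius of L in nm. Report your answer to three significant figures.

In a BCC lattice, atoms touch along the body diagonal, so √3·a = 4r.
r = √3·a/4 = 1.7321 × 0.458 / 4 = 0.198 nm.

0.198 nm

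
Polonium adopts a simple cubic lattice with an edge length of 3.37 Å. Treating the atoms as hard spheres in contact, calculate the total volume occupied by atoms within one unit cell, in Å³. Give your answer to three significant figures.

20.0 Å³

In a simple cubic lattice atoms touch along the cell edge, so a = 2r, so r = 0.5000a = 1.685 Å.
V_atoms = Z × (4/3)πr³ = 1 × (4/3)π × (1.685)³ = 20.0 Å³.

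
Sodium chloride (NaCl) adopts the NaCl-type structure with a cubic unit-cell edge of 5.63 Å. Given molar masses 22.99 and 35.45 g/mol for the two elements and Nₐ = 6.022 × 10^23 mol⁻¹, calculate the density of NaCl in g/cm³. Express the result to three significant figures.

The NaCl-type structure contains Z = 4 formula units per cell; M(NaCl) = 22.99 + 35.45 = 58.44 g/mol.
a³ = (5.630 × 10^-8 cm)³ = 1.785 × 10^-22 cm³.
ρ = 4 × 58.44 / (6.022 × 10²³ × 1.785 × 10^-22) = 2.175 g/cm³.

2.18 g/cm³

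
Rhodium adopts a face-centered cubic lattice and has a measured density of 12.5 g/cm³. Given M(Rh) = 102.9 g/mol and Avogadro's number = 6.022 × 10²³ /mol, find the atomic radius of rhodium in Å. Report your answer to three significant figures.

1.34 Å

For an FCC cell (Z = 4), a³ = Z·M/(N_A·ρ) = 4 × 102.9 / (6.022 × 10²³ × 12.50) = 5.468 × 10^-23 cm³, so a = 3.796 × 10^-8 cm = 3.796 Å.
Atoms touch along the face diagonal, so √2·a = 4r, so r = 0.3536 × a = 1.34 Å.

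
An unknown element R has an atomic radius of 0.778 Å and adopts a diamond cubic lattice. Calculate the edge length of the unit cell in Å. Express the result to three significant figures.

3.59 Å

In a diamond cubic lattice, nearest neighbors lie along the body diagonal with √3·a = 8r.
a = 8r/√3 = 8 × 0.778 / 1.7321 = 3.59 Å.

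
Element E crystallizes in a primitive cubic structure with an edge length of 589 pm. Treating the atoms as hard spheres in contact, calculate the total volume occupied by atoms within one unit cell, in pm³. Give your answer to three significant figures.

In a simple cubic lattice atoms touch along the cell edge, so a = 2r, so r = 0.5000a = 294.5 pm.
V_atoms = Z × (4/3)πr³ = 1 × (4/3)π × (294.5)³ = 1.07 × 10^8 pm³.

1.07 × 10^8 pm³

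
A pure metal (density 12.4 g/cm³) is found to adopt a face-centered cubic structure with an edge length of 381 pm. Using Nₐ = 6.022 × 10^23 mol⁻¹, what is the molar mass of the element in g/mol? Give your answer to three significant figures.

An FCC cell has Z = 4 atoms; a = 3.810 × 10^-8 cm.
M = ρ·N_A·a³/Z = 12.4 × 6.022 × 10²³ × 5.531 × 10^-23 / 4 = 103 g/mol.

103 g/mol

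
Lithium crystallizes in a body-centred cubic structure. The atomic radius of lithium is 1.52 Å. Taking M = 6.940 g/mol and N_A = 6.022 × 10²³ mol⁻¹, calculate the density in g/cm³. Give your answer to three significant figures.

In a BCC lattice, atoms touch along the body diagonal, so √3·a = 4r, giving a = 3.510 Å = 3.510 × 10^-8 cm.
With Z = 2, ρ = Z·M/(N_A·a³) = 2 × 6.940 / (6.022 × 10²³ × 4.325 × 10^-23) = 0.5329 g/cm³.

0.533 g/cm³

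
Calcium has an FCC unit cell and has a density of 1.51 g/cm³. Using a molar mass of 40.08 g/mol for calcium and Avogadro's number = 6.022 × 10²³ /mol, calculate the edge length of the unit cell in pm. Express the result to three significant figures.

With Z = 4 atoms per FCC cell, a³ = Z·M/(N_A·ρ) = 4 × 40.08 / (6.022 × 10²³ × 1.510 g/cm³) = 1.763 × 10^-22 cm³.
a = (1.763 × 10^-22)^(1/3) = 5.607 × 10^-8 cm = 561 pm.

561 pm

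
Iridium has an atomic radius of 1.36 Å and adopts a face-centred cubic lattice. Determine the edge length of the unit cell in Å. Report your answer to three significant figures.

3.85 Å

In an FCC lattice, atoms touch along the face diagonal, so √2·a = 4r.
a = 4r/√2 = 4 × 1.36 / 1.4142 = 3.85 Å.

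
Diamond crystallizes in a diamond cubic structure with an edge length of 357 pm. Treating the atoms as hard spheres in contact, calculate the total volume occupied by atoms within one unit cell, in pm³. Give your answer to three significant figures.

In a diamond cubic lattice nearest neighbors lie along the body diagonal with √3·a = 8r, so r = 0.2165a = 77.29 pm.
V_atoms = Z × (4/3)πr³ = 8 × (4/3)π × (77.29)³ = 1.55 × 10^7 pm³.

1.55 × 10^7 pm³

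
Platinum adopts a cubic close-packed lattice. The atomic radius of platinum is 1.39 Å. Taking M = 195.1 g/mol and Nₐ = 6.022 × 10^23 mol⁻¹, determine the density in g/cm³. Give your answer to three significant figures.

In an FCC lattice, atoms touch along the face diagonal, so √2·a = 4r, giving a = 3.932 Å = 3.932 × 10^-8 cm.
With Z = 4, ρ = Z·M/(N_A·a³) = 4 × 195.1 / (6.022 × 10²³ × 6.077 × 10^-23) = 21.33 g/cm³.

21.3 g/cm³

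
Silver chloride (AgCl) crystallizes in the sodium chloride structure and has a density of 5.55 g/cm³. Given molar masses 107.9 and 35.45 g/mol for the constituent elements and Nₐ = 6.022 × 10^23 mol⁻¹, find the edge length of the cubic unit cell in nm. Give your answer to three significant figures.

0.556 nm

M(AgCl) = 143.35 g/mol; Z = 4 formula units per cell.
a³ = Z·M/(N_A·ρ) = 4 × 143.35 / (6.022 × 10²³ × 5.55) = 1.716 × 10^-22 cm³, so a = 5.557 × 10^-8 cm = 0.556 nm.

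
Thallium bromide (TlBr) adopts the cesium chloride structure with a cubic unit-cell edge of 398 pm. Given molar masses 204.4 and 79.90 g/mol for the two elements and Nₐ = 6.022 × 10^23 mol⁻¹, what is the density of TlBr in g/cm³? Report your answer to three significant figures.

The cesium chloride structure contains Z = 1 formula unit per cell; M(TlBr) = 204.4 + 79.90 = 284.3 g/mol.
a³ = (3.980 × 10^-8 cm)³ = 6.304 × 10^-23 cm³.
ρ = 1 × 284.3 / (6.022 × 10²³ × 6.304 × 10^-23) = 7.488 g/cm³.

7.49 g/cm³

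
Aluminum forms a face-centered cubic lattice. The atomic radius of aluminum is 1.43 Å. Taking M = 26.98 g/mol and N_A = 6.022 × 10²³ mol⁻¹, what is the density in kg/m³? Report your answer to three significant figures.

2710 kg/m³

In an FCC lattice, atoms touch along the face diagonal, so √2·a = 4r, giving a = 4.045 Å = 4.045 × 10^-8 cm.
With Z = 4, ρ = Z·M/(N_A·a³) = 4 × 26.98 / (6.022 × 10²³ × 6.617 × 10^-23) = 2.708 g/cm³ = 2710 kg/m³.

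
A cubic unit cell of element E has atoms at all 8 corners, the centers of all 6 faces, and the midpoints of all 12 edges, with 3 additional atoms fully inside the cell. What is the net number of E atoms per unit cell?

Corner atoms are shared by 8 cells (1/8 each), face atoms by 2 (1/2 each), edge atoms by 4 (1/4 each), interior atoms are unshared.
Net atoms = 8 × 1/8 + 6 × 1/2 + 12 × 1/4 + 3 = 1 + 3 + 3 + 3 = 10.

10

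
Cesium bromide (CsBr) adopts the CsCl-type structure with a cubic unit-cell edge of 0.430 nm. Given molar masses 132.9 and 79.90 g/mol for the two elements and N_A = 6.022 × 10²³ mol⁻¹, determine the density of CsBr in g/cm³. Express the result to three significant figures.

4.44 g/cm³

The CsCl-type structure contains Z = 1 formula unit per cell; M(CsBr) = 132.9 + 79.90 = 212.8 g/mol.
a³ = (4.300 × 10^-8 cm)³ = 7.951 × 10^-23 cm³.
ρ = 1 × 212.8 / (6.022 × 10²³ × 7.951 × 10^-23) = 4.445 g/cm³.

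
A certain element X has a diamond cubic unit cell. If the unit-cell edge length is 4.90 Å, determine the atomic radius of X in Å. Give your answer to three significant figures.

1.06 Å

In a diamond cubic lattice, nearest neighbors lie along the body diagonal with √3·a = 8r.
r = √3·a/8 = 1.7321 × 4.90 / 8 = 1.06 Å.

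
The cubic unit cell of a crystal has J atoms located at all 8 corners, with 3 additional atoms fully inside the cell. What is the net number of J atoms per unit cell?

4

Corner atoms are shared by 8 cells (1/8 each), interior atoms are unshared.
Net atoms = 8 × 1/8 + 3 = 1 + 3 = 4.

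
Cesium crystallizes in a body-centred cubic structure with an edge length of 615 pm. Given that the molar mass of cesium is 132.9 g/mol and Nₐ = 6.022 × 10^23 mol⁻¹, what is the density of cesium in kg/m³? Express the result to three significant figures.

1900 kg/m³

A BCC unit cell contains Z = 2 atoms.
Cell volume: a³ = (615 pm)³ = (6.150 × 10^-8 cm)³ = 2.326 × 10^-22 cm³.
ρ = Z·M/(N_A·a³) = 2 × 132.9 / (6.022 × 10²³ × 2.326 × 10^-22) = 1.898 g/cm³ = 1900 kg/m³.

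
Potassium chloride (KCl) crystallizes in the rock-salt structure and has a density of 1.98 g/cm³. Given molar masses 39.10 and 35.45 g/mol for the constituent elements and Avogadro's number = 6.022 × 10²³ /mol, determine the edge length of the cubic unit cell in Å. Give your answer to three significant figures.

M(KCl) = 74.55 g/mol; Z = 4 formula units per cell.
a³ = Z·M/(N_A·ρ) = 4 × 74.55 / (6.022 × 10²³ × 1.98) = 2.501 × 10^-22 cm³, so a = 6.300 × 10^-8 cm = 6.30 Å.

6.30 Å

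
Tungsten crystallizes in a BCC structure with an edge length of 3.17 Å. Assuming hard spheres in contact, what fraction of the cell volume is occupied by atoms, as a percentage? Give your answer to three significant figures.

68.0%

In a BCC lattice atoms touch along the body diagonal, so √3·a = 4r, so r = 0.4330a = 1.373 Å.
Packing fraction = Z·(4/3)πr³ / a³ = 2 × (4/3)π × (1.373)³ / (3.17)³ = 0.6802 = 68.0%.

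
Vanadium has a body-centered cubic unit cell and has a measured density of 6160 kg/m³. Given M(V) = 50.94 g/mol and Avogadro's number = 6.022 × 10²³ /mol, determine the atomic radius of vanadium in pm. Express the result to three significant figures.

For a BCC cell (Z = 2), a³ = Z·M/(N_A·ρ) = 2 × 50.94 / (6.022 × 10²³ × 6.160) = 2.746 × 10^-23 cm³, so a = 3.017 × 10^-8 cm = 301.7 pm.
Atoms touch along the body diagonal, so √3·a = 4r, so r = 0.4330 × a = 131 pm.

131 pm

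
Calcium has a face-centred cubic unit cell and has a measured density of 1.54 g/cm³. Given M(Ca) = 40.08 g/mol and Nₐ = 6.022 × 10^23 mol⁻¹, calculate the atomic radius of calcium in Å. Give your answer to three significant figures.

1.97 Å

For an FCC cell (Z = 4), a³ = Z·M/(N_A·ρ) = 4 × 40.08 / (6.022 × 10²³ × 1.540) = 1.729 × 10^-22 cm³, so a = 5.571 × 10^-8 cm = 5.571 Å.
Atoms touch along the face diagonal, so √2·a = 4r, so r = 0.3536 × a = 1.97 Å.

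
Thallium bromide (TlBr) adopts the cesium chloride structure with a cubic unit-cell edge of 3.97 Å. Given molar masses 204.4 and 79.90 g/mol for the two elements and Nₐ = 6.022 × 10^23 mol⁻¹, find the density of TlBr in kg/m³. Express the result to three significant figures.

The cesium chloride structure contains Z = 1 formula unit per cell; M(TlBr) = 204.4 + 79.90 = 284.3 g/mol.
a³ = (3.970 × 10^-8 cm)³ = 6.257 × 10^-23 cm³.
ρ = 1 × 284.3 / (6.022 × 10²³ × 6.257 × 10^-23) = 7.545 g/cm³ = 7550 kg/m³.

7550 kg/m³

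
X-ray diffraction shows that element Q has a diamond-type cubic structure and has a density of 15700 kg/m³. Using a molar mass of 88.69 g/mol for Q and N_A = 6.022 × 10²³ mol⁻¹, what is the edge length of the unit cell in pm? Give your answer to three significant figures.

With Z = 8 atoms per diamond cubic cell, a³ = Z·M/(N_A·ρ) = 8 × 88.69 / (6.022 × 10²³ × 15.70 g/cm³) = 7.505 × 10^-23 cm³.
a = (7.505 × 10^-23)^(1/3) = 4.218 × 10^-8 cm = 422 pm.

422 pm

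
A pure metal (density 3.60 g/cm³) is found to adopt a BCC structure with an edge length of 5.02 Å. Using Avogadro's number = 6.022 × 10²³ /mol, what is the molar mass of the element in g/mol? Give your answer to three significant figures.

137 g/mol

A BCC cell has Z = 2 atoms; a = 5.020 × 10^-8 cm.
M = ρ·N_A·a³/Z = 3.60 × 6.022 × 10²³ × 1.265 × 10^-22 / 2 = 137 g/mol.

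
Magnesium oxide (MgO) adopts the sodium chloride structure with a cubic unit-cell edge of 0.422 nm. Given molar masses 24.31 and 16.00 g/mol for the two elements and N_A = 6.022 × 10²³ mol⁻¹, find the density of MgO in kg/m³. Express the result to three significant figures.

The sodium chloride structure contains Z = 4 formula units per cell; M(MgO) = 24.31 + 16.00 = 40.31 g/mol.
a³ = (4.220 × 10^-8 cm)³ = 7.515 × 10^-23 cm³.
ρ = 4 × 40.31 / (6.022 × 10²³ × 7.515 × 10^-23) = 3.563 g/cm³ = 3560 kg/m³.

3560 kg/m³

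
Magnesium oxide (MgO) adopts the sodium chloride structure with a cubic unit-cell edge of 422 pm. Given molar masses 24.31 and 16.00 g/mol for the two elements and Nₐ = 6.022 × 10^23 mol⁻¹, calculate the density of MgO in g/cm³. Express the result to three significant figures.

3.56 g/cm³

The sodium chloride structure contains Z = 4 formula units per cell; M(MgO) = 24.31 + 16.00 = 40.31 g/mol.
a³ = (4.220 × 10^-8 cm)³ = 7.515 × 10^-23 cm³.
ρ = 4 × 40.31 / (6.022 × 10²³ × 7.515 × 10^-23) = 3.563 g/cm³.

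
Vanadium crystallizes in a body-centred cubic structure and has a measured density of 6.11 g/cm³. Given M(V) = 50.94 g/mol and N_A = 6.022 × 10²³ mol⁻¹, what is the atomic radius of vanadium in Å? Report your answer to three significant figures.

For a BCC cell (Z = 2), a³ = Z·M/(N_A·ρ) = 2 × 50.94 / (6.022 × 10²³ × 6.110) = 2.769 × 10^-23 cm³, so a = 3.025 × 10^-8 cm = 3.025 Å.
Atoms touch along the body diagonal, so √3·a = 4r, so r = 0.4330 × a = 1.31 Å.

1.31 Å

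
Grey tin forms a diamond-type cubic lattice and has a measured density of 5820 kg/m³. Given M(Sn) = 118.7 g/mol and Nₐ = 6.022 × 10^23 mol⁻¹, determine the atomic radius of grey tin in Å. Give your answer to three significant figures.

1.40 Å

For a diamond cubic cell (Z = 8), a³ = Z·M/(N_A·ρ) = 8 × 118.7 / (6.022 × 10²³ × 5.820) = 2.709 × 10^-22 cm³, so a = 6.471 × 10^-8 cm = 6.471 Å.
Nearest neighbors lie along the body diagonal with √3·a = 8r, so r = 0.2165 × a = 1.40 Å.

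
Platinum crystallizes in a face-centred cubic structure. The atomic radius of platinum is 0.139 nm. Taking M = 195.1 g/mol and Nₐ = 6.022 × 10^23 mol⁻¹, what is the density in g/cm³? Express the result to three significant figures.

In an FCC lattice, atoms touch along the face diagonal, so √2·a = 4r, giving a = 0.3932 nm = 3.932 × 10^-8 cm.
With Z = 4, ρ = Z·M/(N_A·a³) = 4 × 195.1 / (6.022 × 10²³ × 6.077 × 10^-23) = 21.33 g/cm³.

21.3 g/cm³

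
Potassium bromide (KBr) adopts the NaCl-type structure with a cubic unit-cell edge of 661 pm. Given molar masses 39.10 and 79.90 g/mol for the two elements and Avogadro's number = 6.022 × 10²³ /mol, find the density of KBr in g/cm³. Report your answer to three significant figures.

2.74 g/cm³

The NaCl-type structure contains Z = 4 formula units per cell; M(KBr) = 39.10 + 79.90 = 119.0 g/mol.
a³ = (6.610 × 10^-8 cm)³ = 2.888 × 10^-22 cm³.
ρ = 4 × 119.0 / (6.022 × 10²³ × 2.888 × 10^-22) = 2.737 g/cm³.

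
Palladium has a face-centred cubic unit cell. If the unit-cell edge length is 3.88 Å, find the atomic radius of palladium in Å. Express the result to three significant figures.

1.37 Å

In an FCC lattice, atoms touch along the face diagonal, so √2·a = 4r.
r = √2·a/4 = 1.4142 × 3.88 / 4 = 1.37 Å.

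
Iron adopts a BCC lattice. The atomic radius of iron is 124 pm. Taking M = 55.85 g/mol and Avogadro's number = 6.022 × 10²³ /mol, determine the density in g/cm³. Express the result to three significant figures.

7.90 g/cm³

In a BCC lattice, atoms touch along the body diagonal, so √3·a = 4r, giving a = 286.4 pm = 2.864 × 10^-8 cm.
With Z = 2, ρ = Z·M/(N_A·a³) = 2 × 55.85 / (6.022 × 10²³ × 2.348 × 10^-23) = 7.899 g/cm³.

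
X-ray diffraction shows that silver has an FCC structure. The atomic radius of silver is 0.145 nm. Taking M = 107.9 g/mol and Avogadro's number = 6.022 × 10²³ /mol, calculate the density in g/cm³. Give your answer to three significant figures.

In an FCC lattice, atoms touch along the face diagonal, so √2·a = 4r, giving a = 0.4101 nm = 4.101 × 10^-8 cm.
With Z = 4, ρ = Z·M/(N_A·a³) = 4 × 107.9 / (6.022 × 10²³ × 6.898 × 10^-23) = 10.39 g/cm³.

10.4 g/cm³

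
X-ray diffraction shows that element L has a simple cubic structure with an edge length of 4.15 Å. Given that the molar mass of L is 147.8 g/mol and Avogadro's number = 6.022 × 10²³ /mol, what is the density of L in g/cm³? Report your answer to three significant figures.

A simple cubic unit cell contains Z = 1 atom.
Cell volume: a³ = (4.15 Å)³ = (4.150 × 10^-8 cm)³ = 7.147 × 10^-23 cm³.
ρ = Z·M/(N_A·a³) = 1 × 147.8 / (6.022 × 10²³ × 7.147 × 10^-23) = 3.434 g/cm³.

3.43 g/cm³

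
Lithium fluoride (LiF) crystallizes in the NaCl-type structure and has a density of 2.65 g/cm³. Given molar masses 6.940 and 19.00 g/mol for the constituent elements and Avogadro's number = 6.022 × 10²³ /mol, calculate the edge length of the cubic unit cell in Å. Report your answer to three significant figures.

M(LiF) = 25.94 g/mol; Z = 4 formula units per cell.
a³ = Z·M/(N_A·ρ) = 4 × 25.94 / (6.022 × 10²³ × 2.65) = 6.502 × 10^-23 cm³, so a = 4.021 × 10^-8 cm = 4.02 Å.

4.02 Å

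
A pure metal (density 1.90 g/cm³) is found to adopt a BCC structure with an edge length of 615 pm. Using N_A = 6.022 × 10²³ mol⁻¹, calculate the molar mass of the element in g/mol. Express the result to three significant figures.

A BCC cell has Z = 2 atoms; a = 6.150 × 10^-8 cm.
M = ρ·N_A·a³/Z = 1.90 × 6.022 × 10²³ × 2.326 × 10^-22 / 2 = 133 g/mol.

133 g/mol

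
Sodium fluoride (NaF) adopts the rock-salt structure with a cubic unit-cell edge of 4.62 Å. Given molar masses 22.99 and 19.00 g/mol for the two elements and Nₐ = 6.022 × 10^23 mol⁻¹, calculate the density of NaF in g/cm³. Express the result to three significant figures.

The rock-salt structure contains Z = 4 formula units per cell; M(NaF) = 22.99 + 19.00 = 41.99 g/mol.
a³ = (4.620 × 10^-8 cm)³ = 9.861 × 10^-23 cm³.
ρ = 4 × 41.99 / (6.022 × 10²³ × 9.861 × 10^-23) = 2.828 g/cm³.

2.83 g/cm³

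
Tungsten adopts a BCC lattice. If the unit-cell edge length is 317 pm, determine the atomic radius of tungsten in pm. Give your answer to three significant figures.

In a BCC lattice, atoms touch along the body diagonal, so √3·a = 4r.
r = √3·a/4 = 1.7321 × 317 / 4 = 137 pm.

137 pm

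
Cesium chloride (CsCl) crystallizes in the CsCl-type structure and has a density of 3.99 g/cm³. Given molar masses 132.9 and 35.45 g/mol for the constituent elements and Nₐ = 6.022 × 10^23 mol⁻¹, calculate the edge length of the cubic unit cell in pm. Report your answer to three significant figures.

M(CsCl) = 168.35 g/mol; Z = 1 formula unit per cell.
a³ = Z·M/(N_A·ρ) = 1 × 168.35 / (6.022 × 10²³ × 3.99) = 7.006 × 10^-23 cm³, so a = 4.123 × 10^-8 cm = 412 pm.

412 pm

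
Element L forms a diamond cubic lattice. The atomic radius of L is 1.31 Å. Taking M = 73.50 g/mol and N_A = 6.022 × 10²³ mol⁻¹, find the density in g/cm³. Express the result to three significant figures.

In a diamond cubic lattice, nearest neighbors lie along the body diagonal with √3·a = 8r, giving a = 6.051 Å = 6.051 × 10^-8 cm.
With Z = 8, ρ = Z·M/(N_A·a³) = 8 × 73.50 / (6.022 × 10²³ × 2.215 × 10^-22) = 4.408 g/cm³.

4.41 g/cm³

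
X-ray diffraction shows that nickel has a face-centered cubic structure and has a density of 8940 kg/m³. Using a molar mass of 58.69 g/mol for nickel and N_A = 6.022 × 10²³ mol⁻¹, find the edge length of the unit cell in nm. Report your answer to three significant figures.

With Z = 4 atoms per FCC cell, a³ = Z·M/(N_A·ρ) = 4 × 58.69 / (6.022 × 10²³ × 8.940 g/cm³) = 4.361 × 10^-23 cm³.
a = (4.361 × 10^-23)^(1/3) = 3.520 × 10^-8 cm = 0.352 nm.

0.352 nm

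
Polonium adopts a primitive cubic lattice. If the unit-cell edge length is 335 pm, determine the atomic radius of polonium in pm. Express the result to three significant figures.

168 pm

In a simple cubic lattice, atoms touch along the cell edge, so a = 2r.
r = a/2 = 335/2 = 168 pm.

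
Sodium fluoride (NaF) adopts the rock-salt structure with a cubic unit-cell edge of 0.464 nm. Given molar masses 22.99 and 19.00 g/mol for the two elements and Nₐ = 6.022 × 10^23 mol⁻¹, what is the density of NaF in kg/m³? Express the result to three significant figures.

2790 kg/m³

The rock-salt structure contains Z = 4 formula units per cell; M(NaF) = 22.99 + 19.00 = 41.99 g/mol.
a³ = (4.640 × 10^-8 cm)³ = 9.990 × 10^-23 cm³.
ρ = 4 × 41.99 / (6.022 × 10²³ × 9.990 × 10^-23) = 2.792 g/cm³ = 2790 kg/m³.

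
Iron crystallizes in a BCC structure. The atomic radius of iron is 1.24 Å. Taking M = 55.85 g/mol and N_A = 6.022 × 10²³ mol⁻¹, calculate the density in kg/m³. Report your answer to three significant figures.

In a BCC lattice, atoms touch along the body diagonal, so √3·a = 4r, giving a = 2.864 Å = 2.864 × 10^-8 cm.
With Z = 2, ρ = Z·M/(N_A·a³) = 2 × 55.85 / (6.022 × 10²³ × 2.348 × 10^-23) = 7.899 g/cm³ = 7900 kg/m³.

7900 kg/m³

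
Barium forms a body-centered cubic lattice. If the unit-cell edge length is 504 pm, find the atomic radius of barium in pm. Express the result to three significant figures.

In a BCC lattice, atoms touch along the body diagonal, so √3·a = 4r.
r = √3·a/4 = 1.7321 × 504 / 4 = 218 pm.

218 pm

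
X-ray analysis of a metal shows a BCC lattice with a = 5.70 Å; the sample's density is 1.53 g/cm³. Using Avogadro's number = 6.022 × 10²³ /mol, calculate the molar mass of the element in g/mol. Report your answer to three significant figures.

85.3 g/mol

A BCC cell has Z = 2 atoms; a = 5.700 × 10^-8 cm.
M = ρ·N_A·a³/Z = 1.53 × 6.022 × 10²³ × 1.852 × 10^-22 / 2 = 85.3 g/mol.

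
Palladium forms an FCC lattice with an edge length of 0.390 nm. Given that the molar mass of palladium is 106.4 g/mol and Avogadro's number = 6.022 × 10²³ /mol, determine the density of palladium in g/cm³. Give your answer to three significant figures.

An FCC unit cell contains Z = 4 atoms.
Cell volume: a³ = (0.390 nm)³ = (3.900 × 10^-8 cm)³ = 5.932 × 10^-23 cm³.
ρ = Z·M/(N_A·a³) = 4 × 106.4 / (6.022 × 10²³ × 5.932 × 10^-23) = 11.91 g/cm³.

11.9 g/cm³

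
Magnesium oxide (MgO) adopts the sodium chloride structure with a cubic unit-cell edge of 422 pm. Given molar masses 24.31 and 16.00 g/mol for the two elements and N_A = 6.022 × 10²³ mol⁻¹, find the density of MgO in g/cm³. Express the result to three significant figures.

3.56 g/cm³

The sodium chloride structure contains Z = 4 formula units per cell; M(MgO) = 24.31 + 16.00 = 40.31 g/mol.
a³ = (4.220 × 10^-8 cm)³ = 7.515 × 10^-23 cm³.
ρ = 4 × 40.31 / (6.022 × 10²³ × 7.515 × 10^-23) = 3.563 g/cm³.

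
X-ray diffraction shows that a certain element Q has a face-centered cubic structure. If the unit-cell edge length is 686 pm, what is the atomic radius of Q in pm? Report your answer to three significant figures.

243 pm

In an FCC lattice, atoms touch along the face diagonal, so √2·a = 4r.
r = √2·a/4 = 1.4142 × 686 / 4 = 243 pm.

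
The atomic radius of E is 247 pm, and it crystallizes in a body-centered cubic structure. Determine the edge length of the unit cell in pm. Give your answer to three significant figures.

In a BCC lattice, atoms touch along the body diagonal, so √3·a = 4r.
a = 4r/√3 = 4 × 247 / 1.7321 = 570 pm.

570 pm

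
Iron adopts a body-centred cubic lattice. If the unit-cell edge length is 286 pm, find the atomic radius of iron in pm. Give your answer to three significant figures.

In a BCC lattice, atoms touch along the body diagonal, so √3·a = 4r.
r = √3·a/4 = 1.7321 × 286 / 4 = 124 pm.

124 pm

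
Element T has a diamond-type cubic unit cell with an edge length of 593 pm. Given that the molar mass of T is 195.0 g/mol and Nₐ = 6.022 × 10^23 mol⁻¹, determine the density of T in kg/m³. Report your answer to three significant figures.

12400 kg/m³

A diamond cubic unit cell contains Z = 8 atoms.
Cell volume: a³ = (593 pm)³ = (5.930 × 10^-8 cm)³ = 2.085 × 10^-22 cm³.
ρ = Z·M/(N_A·a³) = 8 × 195.0 / (6.022 × 10²³ × 2.085 × 10^-22) = 12.42 g/cm³ = 12400 kg/m³.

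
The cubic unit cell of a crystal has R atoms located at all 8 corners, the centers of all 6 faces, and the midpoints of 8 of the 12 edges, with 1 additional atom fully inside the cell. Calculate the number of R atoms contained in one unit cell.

7

Corner atoms are shared by 8 cells (1/8 each), face atoms by 2 (1/2 each), edge atoms by 4 (1/4 each), interior atoms are unshared.
Net atoms = 8 × 1/8 + 6 × 1/2 + 8 × 1/4 + 1 = 1 + 3 + 2 + 1 = 7.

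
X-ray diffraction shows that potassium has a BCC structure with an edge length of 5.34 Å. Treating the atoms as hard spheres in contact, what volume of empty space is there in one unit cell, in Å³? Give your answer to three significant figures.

In a BCC lattice atoms touch along the body diagonal, so √3·a = 4r, so r = 0.4330a = 2.312 Å.
V_cell = a³ = 152.3 Å³; V_atoms = 2 × (4/3)πr³ = 103.6 Å³.
Empty space = 152.3 − 103.6 = 48.7 Å³.

48.7 Å³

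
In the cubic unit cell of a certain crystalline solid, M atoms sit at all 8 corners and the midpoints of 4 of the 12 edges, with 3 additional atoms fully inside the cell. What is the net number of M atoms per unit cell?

Corner atoms are shared by 8 cells (1/8 each), edge atoms by 4 (1/4 each), interior atoms are unshared.
Net atoms = 8 × 1/8 + 4 × 1/4 + 3 = 1 + 1 + 3 = 5.

5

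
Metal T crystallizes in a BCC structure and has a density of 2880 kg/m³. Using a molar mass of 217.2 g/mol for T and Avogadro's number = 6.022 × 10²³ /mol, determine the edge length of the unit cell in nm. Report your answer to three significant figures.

With Z = 2 atoms per BCC cell, a³ = Z·M/(N_A·ρ) = 2 × 217.2 / (6.022 × 10²³ × 2.880 g/cm³) = 2.505 × 10^-22 cm³.
a = (2.505 × 10^-22)^(1/3) = 6.304 × 10^-8 cm = 0.630 nm.

0.630 nm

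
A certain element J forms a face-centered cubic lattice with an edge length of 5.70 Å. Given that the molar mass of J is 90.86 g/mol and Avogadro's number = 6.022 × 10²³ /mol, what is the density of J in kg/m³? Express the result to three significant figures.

An FCC unit cell contains Z = 4 atoms.
Cell volume: a³ = (5.70 Å)³ = (5.700 × 10^-8 cm)³ = 1.852 × 10^-22 cm³.
ρ = Z·M/(N_A·a³) = 4 × 90.86 / (6.022 × 10²³ × 1.852 × 10^-22) = 3.259 g/cm³ = 3260 kg/m³.

3260 kg/m³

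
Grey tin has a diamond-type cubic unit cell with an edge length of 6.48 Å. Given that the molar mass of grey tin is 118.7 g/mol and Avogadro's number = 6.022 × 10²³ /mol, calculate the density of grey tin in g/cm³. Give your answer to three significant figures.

A diamond cubic unit cell contains Z = 8 atoms.
Cell volume: a³ = (6.48 Å)³ = (6.480 × 10^-8 cm)³ = 2.721 × 10^-22 cm³.
ρ = Z·M/(N_A·a³) = 8 × 118.7 / (6.022 × 10²³ × 2.721 × 10^-22) = 5.795 g/cm³.

5.80 g/cm³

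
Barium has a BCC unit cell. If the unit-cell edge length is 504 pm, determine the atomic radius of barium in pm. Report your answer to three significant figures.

In a BCC lattice, atoms touch along the body diagonal, so √3·a = 4r.
r = √3·a/4 = 1.7321 × 504 / 4 = 218 pm.

218 pm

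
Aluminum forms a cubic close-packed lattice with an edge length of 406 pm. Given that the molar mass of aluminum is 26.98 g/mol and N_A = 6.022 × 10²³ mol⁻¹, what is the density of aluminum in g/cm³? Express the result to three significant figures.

2.68 g/cm³

An FCC unit cell contains Z = 4 atoms.
Cell volume: a³ = (406 pm)³ = (4.060 × 10^-8 cm)³ = 6.692 × 10^-23 cm³.
ρ = Z·M/(N_A·a³) = 4 × 26.98 / (6.022 × 10²³ × 6.692 × 10^-23) = 2.678 g/cm³.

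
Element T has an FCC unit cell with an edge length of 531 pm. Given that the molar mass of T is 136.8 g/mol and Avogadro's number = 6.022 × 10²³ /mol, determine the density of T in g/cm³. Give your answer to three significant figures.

6.07 g/cm³

An FCC unit cell contains Z = 4 atoms.
Cell volume: a³ = (531 pm)³ = (5.310 × 10^-8 cm)³ = 1.497 × 10^-22 cm³.
ρ = Z·M/(N_A·a³) = 4 × 136.8 / (6.022 × 10²³ × 1.497 × 10^-22) = 6.069 g/cm³.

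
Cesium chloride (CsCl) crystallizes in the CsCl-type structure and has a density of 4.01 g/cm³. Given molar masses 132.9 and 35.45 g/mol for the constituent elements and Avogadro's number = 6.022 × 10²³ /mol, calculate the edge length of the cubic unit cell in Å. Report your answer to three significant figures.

4.12 Å

M(CsCl) = 168.35 g/mol; Z = 1 formula unit per cell.
a³ = Z·M/(N_A·ρ) = 1 × 168.35 / (6.022 × 10²³ × 4.01) = 6.972 × 10^-23 cm³, so a = 4.116 × 10^-8 cm = 4.12 Å.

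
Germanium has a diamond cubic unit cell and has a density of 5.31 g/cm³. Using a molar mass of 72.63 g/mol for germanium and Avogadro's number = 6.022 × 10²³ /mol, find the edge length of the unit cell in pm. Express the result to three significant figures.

566 pm

With Z = 8 atoms per diamond cubic cell, a³ = Z·M/(N_A·ρ) = 8 × 72.63 / (6.022 × 10²³ × 5.310 g/cm³) = 1.817 × 10^-22 cm³.
a = (1.817 × 10^-22)^(1/3) = 5.664 × 10^-8 cm = 566 pm.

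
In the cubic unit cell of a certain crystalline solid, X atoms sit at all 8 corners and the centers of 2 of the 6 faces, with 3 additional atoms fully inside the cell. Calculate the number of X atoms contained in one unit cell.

Corner atoms are shared by 8 cells (1/8 each), face atoms by 2 (1/2 each), interior atoms are unshared.
Net atoms = 8 × 1/8 + 2 × 1/2 + 3 = 1 + 1 + 3 = 5.

5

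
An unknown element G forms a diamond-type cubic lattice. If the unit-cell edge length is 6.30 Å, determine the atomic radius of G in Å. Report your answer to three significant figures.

1.36 Å

In a diamond cubic lattice, nearest neighbors lie along the body diagonal with √3·a = 8r.
r = √3·a/8 = 1.7321 × 6.30 / 8 = 1.36 Å.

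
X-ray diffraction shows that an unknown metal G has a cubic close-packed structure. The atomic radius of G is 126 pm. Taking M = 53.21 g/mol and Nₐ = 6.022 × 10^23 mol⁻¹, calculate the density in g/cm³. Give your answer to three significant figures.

7.81 g/cm³

In an FCC lattice, atoms touch along the face diagonal, so √2·a = 4r, giving a = 356.4 pm = 3.564 × 10^-8 cm.
With Z = 4, ρ = Z·M/(N_A·a³) = 4 × 53.21 / (6.022 × 10²³ × 4.526 × 10^-23) = 7.808 g/cm³.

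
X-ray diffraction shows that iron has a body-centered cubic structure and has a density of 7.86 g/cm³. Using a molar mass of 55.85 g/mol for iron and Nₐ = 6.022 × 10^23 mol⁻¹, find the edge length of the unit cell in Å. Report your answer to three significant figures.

2.87 Å

With Z = 2 atoms per BCC cell, a³ = Z·M/(N_A·ρ) = 2 × 55.85 / (6.022 × 10²³ × 7.860 g/cm³) = 2.360 × 10^-23 cm³.
a = (2.360 × 10^-23)^(1/3) = 2.868 × 10^-8 cm = 2.87 Å.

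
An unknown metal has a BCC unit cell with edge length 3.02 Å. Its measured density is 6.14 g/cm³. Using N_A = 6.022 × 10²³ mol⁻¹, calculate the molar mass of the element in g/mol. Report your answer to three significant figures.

A BCC cell has Z = 2 atoms; a = 3.020 × 10^-8 cm.
M = ρ·N_A·a³/Z = 6.14 × 6.022 × 10²³ × 2.754 × 10^-23 / 2 = 50.9 g/mol.

50.9 g/mol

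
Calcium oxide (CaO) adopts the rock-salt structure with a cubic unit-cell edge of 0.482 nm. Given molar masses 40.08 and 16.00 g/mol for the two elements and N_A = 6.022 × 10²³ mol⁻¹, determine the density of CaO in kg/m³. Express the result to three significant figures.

3330 kg/m³

The rock-salt structure contains Z = 4 formula units per cell; M(CaO) = 40.08 + 16.00 = 56.08 g/mol.
a³ = (4.820 × 10^-8 cm)³ = 1.120 × 10^-22 cm³.
ρ = 4 × 56.08 / (6.022 × 10²³ × 1.120 × 10^-22) = 3.326 g/cm³ = 3330 kg/m³.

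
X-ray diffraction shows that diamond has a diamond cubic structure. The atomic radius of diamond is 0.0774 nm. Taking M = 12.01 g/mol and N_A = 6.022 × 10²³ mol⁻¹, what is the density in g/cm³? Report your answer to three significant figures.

In a diamond cubic lattice, nearest neighbors lie along the body diagonal with √3·a = 8r, giving a = 0.3575 nm = 3.575 × 10^-8 cm.
With Z = 8, ρ = Z·M/(N_A·a³) = 8 × 12.01 / (6.022 × 10²³ × 4.569 × 10^-23) = 3.492 g/cm³.

3.49 g/cm³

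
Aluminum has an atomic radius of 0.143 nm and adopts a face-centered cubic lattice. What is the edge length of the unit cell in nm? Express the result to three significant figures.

0.404 nm

In an FCC lattice, atoms touch along the face diagonal, so √2·a = 4r.
a = 4r/√2 = 4 × 0.143 / 1.4142 = 0.404 nm.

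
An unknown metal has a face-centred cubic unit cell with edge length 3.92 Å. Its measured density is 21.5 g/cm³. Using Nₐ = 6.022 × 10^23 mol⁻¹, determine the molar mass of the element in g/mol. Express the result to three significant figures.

195 g/mol

An FCC cell has Z = 4 atoms; a = 3.920 × 10^-8 cm.
M = ρ·N_A·a³/Z = 21.5 × 6.022 × 10²³ × 6.024 × 10^-23 / 4 = 195 g/mol.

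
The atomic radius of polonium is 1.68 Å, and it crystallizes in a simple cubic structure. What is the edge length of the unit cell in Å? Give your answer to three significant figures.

3.36 Å

In a simple cubic lattice, atoms touch along the cell edge, so a = 2r.
a = 2r = 2 × 1.68 = 3.36 Å.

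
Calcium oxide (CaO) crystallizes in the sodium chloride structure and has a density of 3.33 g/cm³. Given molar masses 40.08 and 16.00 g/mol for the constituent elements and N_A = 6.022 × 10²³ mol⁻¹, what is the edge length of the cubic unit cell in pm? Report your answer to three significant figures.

482 pm

M(CaO) = 56.08 g/mol; Z = 4 formula units per cell.
a³ = Z·M/(N_A·ρ) = 4 × 56.08 / (6.022 × 10²³ × 3.33) = 1.119 × 10^-22 cm³, so a = 4.818 × 10^-8 cm = 482 pm.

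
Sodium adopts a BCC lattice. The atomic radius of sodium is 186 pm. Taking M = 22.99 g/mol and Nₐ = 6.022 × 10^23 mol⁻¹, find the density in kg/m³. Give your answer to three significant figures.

963 kg/m³

In a BCC lattice, atoms touch along the body diagonal, so √3·a = 4r, giving a = 429.5 pm = 4.295 × 10^-8 cm.
With Z = 2, ρ = Z·M/(N_A·a³) = 2 × 22.99 / (6.022 × 10²³ × 7.926 × 10^-23) = 0.9634 g/cm³ = 963 kg/m³.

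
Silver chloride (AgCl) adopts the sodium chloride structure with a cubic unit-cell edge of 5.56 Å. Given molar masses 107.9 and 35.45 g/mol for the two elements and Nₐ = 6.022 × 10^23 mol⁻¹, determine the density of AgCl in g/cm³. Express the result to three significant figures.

5.54 g/cm³

The sodium chloride structure contains Z = 4 formula units per cell; M(AgCl) = 107.9 + 35.45 = 143.35 g/mol.
a³ = (5.560 × 10^-8 cm)³ = 1.719 × 10^-22 cm³.
ρ = 4 × 143.35 / (6.022 × 10²³ × 1.719 × 10^-22) = 5.540 g/cm³.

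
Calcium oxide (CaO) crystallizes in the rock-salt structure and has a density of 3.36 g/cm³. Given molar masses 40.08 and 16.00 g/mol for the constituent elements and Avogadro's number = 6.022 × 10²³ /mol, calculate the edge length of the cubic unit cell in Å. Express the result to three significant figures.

4.80 Å

M(CaO) = 56.08 g/mol; Z = 4 formula units per cell.
a³ = Z·M/(N_A·ρ) = 4 × 56.08 / (6.022 × 10²³ × 3.36) = 1.109 × 10^-22 cm³, so a = 4.804 × 10^-8 cm = 4.80 Å.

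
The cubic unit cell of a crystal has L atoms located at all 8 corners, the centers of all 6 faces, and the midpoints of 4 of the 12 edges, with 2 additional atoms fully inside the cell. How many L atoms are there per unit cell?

Corner atoms are shared by 8 cells (1/8 each), face atoms by 2 (1/2 each), edge atoms by 4 (1/4 each), interior atoms are unshared.
Net atoms = 8 × 1/8 + 6 × 1/2 + 4 × 1/4 + 2 = 1 + 3 + 1 + 2 = 7.

7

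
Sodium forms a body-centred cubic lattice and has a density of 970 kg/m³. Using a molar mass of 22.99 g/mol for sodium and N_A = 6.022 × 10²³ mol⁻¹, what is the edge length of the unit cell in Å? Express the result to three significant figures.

With Z = 2 atoms per BCC cell, a³ = Z·M/(N_A·ρ) = 2 × 22.99 / (6.022 × 10²³ × 0.9700 g/cm³) = 7.871 × 10^-23 cm³.
a = (7.871 × 10^-23)^(1/3) = 4.286 × 10^-8 cm = 4.29 Å.

4.29 Å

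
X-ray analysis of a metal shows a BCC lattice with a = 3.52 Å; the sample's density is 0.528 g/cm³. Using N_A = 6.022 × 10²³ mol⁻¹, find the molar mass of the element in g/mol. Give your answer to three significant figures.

6.93 g/mol

A BCC cell has Z = 2 atoms; a = 3.520 × 10^-8 cm.
M = ρ·N_A·a³/Z = 0.528 × 6.022 × 10²³ × 4.361 × 10^-23 / 2 = 6.93 g/mol.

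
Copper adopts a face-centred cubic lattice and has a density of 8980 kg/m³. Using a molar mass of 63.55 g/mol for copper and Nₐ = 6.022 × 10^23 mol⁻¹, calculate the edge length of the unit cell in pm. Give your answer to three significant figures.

With Z = 4 atoms per FCC cell, a³ = Z·M/(N_A·ρ) = 4 × 63.55 / (6.022 × 10²³ × 8.980 g/cm³) = 4.701 × 10^-23 cm³.
a = (4.701 × 10^-23)^(1/3) = 3.609 × 10^-8 cm = 361 pm.

361 pm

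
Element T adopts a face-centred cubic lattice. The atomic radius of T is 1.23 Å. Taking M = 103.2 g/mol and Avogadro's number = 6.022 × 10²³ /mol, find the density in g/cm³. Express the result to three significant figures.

In an FCC lattice, atoms touch along the face diagonal, so √2·a = 4r, giving a = 3.479 Å = 3.479 × 10^-8 cm.
With Z = 4, ρ = Z·M/(N_A·a³) = 4 × 103.2 / (6.022 × 10²³ × 4.211 × 10^-23) = 16.28 g/cm³.

16.3 g/cm³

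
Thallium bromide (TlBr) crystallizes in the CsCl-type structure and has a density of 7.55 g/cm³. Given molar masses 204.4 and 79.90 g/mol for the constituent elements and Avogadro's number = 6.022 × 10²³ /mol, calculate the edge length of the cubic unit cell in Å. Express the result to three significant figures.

3.97 Å

M(TlBr) = 284.3 g/mol; Z = 1 formula unit per cell.
a³ = Z·M/(N_A·ρ) = 1 × 284.3 / (6.022 × 10²³ × 7.55) = 6.253 × 10^-23 cm³, so a = 3.969 × 10^-8 cm = 3.97 Å.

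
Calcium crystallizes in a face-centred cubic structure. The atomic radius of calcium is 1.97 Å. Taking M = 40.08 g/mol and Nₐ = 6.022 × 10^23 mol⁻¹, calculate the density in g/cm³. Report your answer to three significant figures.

1.54 g/cm³

In an FCC lattice, atoms touch along the face diagonal, so √2·a = 4r, giving a = 5.572 Å = 5.572 × 10^-8 cm.
With Z = 4, ρ = Z·M/(N_A·a³) = 4 × 40.08 / (6.022 × 10²³ × 1.730 × 10^-22) = 1.539 g/cm³.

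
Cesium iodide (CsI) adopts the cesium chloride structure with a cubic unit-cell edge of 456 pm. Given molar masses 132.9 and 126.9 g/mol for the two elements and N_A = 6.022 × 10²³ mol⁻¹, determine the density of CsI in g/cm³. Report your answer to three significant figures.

The cesium chloride structure contains Z = 1 formula unit per cell; M(CsI) = 132.9 + 126.9 = 259.8 g/mol.
a³ = (4.560 × 10^-8 cm)³ = 9.482 × 10^-23 cm³.
ρ = 1 × 259.8 / (6.022 × 10²³ × 9.482 × 10^-23) = 4.550 g/cm³.

4.55 g/cm³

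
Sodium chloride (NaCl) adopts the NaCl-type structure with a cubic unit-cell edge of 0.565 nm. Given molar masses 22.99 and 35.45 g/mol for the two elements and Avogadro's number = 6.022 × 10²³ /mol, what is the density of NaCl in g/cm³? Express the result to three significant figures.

The NaCl-type structure contains Z = 4 formula units per cell; M(NaCl) = 22.99 + 35.45 = 58.44 g/mol.
a³ = (5.650 × 10^-8 cm)³ = 1.804 × 10^-22 cm³.
ρ = 4 × 58.44 / (6.022 × 10²³ × 1.804 × 10^-22) = 2.152 g/cm³.

2.15 g/cm³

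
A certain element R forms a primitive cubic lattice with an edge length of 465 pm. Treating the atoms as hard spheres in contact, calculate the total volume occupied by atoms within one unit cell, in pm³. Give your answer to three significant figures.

5.26 × 10^7 pm³

In a simple cubic lattice atoms touch along the cell edge, so a = 2r, so r = 0.5000a = 232.5 pm.
V_atoms = Z × (4/3)πr³ = 1 × (4/3)π × (232.5)³ = 5.26 × 10^7 pm³.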